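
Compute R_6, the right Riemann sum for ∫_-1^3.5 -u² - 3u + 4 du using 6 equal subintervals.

-23.203125

Δu = (3.5 − (-1))/6 = 0.75.
Right endpoints: -0.25, 0.5, 1.25, 2, 2.75, 3.5.
f(-0.25) = 4.6875, f(0.5) = 2.25, f(1.25) = -1.3125, f(2) = -6, f(2.75) = -11.8125, f(3.5) = -18.75.
Sum = Δu · [f(-0.25) + f(0.5) + f(1.25) + ...].
Sum = -23.203125.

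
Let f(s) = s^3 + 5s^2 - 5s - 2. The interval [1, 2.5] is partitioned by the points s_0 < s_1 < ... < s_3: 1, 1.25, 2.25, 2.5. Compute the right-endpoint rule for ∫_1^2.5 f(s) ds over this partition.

31.92578125

Subinterval widths: 0.25, 1, 0.25.
Right endpoints: 1.25, 2.25, 2.5.
f(1.25) = 1.515625, f(2.25) = 23.453125, f(2.5) = 32.375.
Sum = Σ Δs_i · f(s_i).
Sum = 31.92578125.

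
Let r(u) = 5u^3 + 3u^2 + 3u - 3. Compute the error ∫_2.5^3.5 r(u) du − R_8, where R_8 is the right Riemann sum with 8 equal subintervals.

Exact integral: ∫_2.5^3.5 r(u) du = 172.
R_8 = 181.953125.
Error = 172 − 181.953125 = -9.953125.

-9.953125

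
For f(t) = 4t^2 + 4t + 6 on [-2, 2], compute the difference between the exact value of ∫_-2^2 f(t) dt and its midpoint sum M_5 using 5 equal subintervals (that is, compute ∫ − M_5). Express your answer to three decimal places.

Exact integral: ∫_-2^2 f(t) dt ≈ 45.33333.
M_5 = 44.48.
Error ≈ 45.33333 − 44.48 ≈ 0.853.

0.853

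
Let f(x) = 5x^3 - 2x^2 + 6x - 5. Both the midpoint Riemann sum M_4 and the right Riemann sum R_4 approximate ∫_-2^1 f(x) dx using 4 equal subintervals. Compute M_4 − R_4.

M_4 = -47.4140625.
R_4 = -25.546875.
M_4 − R_4 = -21.8671875.

-21.8671875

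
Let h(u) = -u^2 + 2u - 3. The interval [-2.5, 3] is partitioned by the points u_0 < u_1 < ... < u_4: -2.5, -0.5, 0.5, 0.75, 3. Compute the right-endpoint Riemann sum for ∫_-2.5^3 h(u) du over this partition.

-24.765625

Subinterval widths: 2, 1, 0.25, 2.25.
Right endpoints: -0.5, 0.5, 0.75, 3.
h(-0.5) = -4.25, h(0.5) = -2.25, h(0.75) = -2.0625, h(3) = -6.
Sum = Σ Δu_i · h(u_i).
Sum = -24.765625.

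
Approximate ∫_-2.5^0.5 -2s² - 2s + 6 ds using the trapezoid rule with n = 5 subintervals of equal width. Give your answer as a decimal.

Δs = (0.5 − (-2.5))/5 = 0.6.
f(-2.5) = -1.5, f(-1.9) = 2.58, f(-1.3) = 5.22, f(-0.7) = 6.42, f(-0.1) = 6.18, f(0.5) = 4.5.
T_5 = (Δs/2)·[f(s_0) + 2f(s_1) + ... + 2f(s_{4}) + f(s_5)].
Sum = 13.14.

13.14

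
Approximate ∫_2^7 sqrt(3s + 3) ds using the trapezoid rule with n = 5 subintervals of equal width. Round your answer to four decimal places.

Δs = (7 − 2)/5 = 1.
f(2) ≈ 3.0000, f(3) ≈ 3.4641, f(4) ≈ 3.8730, f(5) ≈ 4.2426, f(6) ≈ 4.5826, f(7) ≈ 4.8990.
T_5 = (Δs/2)·[f(s_0) + 2f(s_1) + ... + 2f(s_{4}) + f(s_5)].
Sum ≈ 20.1118.

20.1118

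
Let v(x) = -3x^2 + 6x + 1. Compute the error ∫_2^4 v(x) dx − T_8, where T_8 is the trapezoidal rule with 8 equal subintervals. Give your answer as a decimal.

Exact integral: ∫_2^4 v(x) dx = -18.
T_8 = -18.0625.
Error = -18 − (-18.0625) = 0.0625.

0.0625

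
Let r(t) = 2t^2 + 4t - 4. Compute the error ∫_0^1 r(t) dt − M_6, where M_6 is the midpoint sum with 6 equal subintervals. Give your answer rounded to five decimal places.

Exact integral: ∫_0^1 r(t) dt ≈ -1.3333333.
M_6 ≈ -1.3379630.
Error ≈ -1.3333333 − (-1.3379630) ≈ 0.00463.

0.00463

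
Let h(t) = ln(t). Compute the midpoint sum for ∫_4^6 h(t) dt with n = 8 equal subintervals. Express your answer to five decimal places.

3.20560

Δt = (6 − 4)/8 = 0.25.
Midpoints: 4.125, 4.375, 4.625, 4.875, 5.125, 5.375, 5.625, 5.875.
h(4.125) ≈ 1.41707, h(4.375) ≈ 1.47591, h(4.625) ≈ 1.53148, h(4.875) ≈ 1.58412, h(5.125) ≈ 1.63413, h(5.375) ≈ 1.68176, h(5.625) ≈ 1.72722, h(5.875) ≈ 1.77071.
Sum = Δt · [h(4.125) + h(4.375) + h(4.625) + ...].
Sum ≈ 3.20560.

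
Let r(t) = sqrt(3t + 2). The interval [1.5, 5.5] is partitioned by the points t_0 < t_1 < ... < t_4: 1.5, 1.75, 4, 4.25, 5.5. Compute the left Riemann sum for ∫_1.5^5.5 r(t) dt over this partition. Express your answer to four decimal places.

Subinterval widths: 0.25, 2.25, 0.25, 1.25.
Left endpoints: 1.5, 1.75, 4, 4.25.
r(1.5) ≈ 2.5495, r(1.75) ≈ 2.6926, r(4) ≈ 3.7417, r(4.25) ≈ 3.8406.
Sum = Σ Δt_i · r(t_i).
Sum ≈ 12.4318.

12.4318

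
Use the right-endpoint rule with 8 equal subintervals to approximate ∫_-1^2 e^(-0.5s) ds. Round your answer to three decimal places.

Δs = (2 − (-1))/8 = 0.375.
Right endpoints: -0.625, -0.25, 0.125, 0.5, 0.875, 1.25, 1.625, 2.
f(-0.625) ≈ 1.367, f(-0.25) ≈ 1.133, f(0.125) ≈ 0.939, f(0.5) ≈ 0.779, f(0.875) ≈ 0.646, f(1.25) ≈ 0.535, f(1.625) ≈ 0.444, f(2) ≈ 0.368.
Sum = Δs · [f(-0.625) + f(-0.25) + f(0.125) + ...].
Sum ≈ 2.329.

2.329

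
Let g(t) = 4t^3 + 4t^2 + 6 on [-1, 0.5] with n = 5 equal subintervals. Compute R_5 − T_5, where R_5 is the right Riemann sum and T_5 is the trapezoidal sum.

0.225

R_5 = 9.81.
T_5 = 9.585.
R_5 − T_5 = 0.225.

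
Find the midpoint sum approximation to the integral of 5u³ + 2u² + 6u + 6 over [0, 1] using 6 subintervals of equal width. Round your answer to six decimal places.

Δu = (1 − 0)/6 = 1/6.
Midpoints: 1/12, 0.25, 5/12, 7/12, 0.75, 11/12.
f(1/12) = 11261/1728, f(0.25) = 7.703125, f(5/12) = 15913/1728, f(7/12) = 19307/1728, f(0.75) = 13.734375, f(11/12) = 29431/1728.
Sum = Δu · [f(1/12) + f(0.25) + f(5/12) + ...].
Sum ≈ 10.894676.

10.894676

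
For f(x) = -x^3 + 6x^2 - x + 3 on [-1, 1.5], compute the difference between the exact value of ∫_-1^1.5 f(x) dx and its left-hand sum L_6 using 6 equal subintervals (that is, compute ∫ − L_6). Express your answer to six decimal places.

Exact integral: ∫_-1^1.5 f(x) dx = 14.609375.
L_6 ≈ 14.85894097.
Error ≈ 14.609375 − 14.85894097 ≈ -0.249566.

-0.249566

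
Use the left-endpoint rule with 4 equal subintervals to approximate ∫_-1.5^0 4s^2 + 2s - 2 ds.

Δs = (0 − (-1.5))/4 = 0.375.
Left endpoints: -1.5, -1.125, -0.75, -0.375.
f(-1.5) = 4, f(-1.125) = 0.8125, f(-0.75) = -1.25, f(-0.375) = -2.1875.
Sum = Δs · [f(-1.5) + f(-1.125) + f(-0.75) + f(-0.375)].
Sum = 0.515625.

0.515625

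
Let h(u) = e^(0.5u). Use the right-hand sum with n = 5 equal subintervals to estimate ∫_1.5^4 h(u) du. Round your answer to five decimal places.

Δu = (4 − 1.5)/5 = 0.5.
Right endpoints: 2, 2.5, 3, 3.5, 4.
h(2) ≈ 2.71828, h(2.5) ≈ 3.49034, h(3) ≈ 4.48169, h(3.5) ≈ 5.75460, h(4) ≈ 7.38906.
Sum = Δu · [h(2) + h(2.5) + h(3) + h(3.5) + h(4)].
Sum ≈ 11.91699.

11.91699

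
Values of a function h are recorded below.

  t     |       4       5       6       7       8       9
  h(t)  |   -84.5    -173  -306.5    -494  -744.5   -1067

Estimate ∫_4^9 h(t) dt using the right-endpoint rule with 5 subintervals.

Δt = 1.
Sum = 1·[(-173) + (-306.5) + (-494) + (-744.5) + (-1067)] = -2785.

-2785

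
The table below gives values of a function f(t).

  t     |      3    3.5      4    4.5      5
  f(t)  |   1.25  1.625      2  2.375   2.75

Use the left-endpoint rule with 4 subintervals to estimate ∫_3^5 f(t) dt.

3.625

Δt = 0.5.
Sum = 0.5·[1.25 + 1.625 + 2 + 2.375] = 3.625.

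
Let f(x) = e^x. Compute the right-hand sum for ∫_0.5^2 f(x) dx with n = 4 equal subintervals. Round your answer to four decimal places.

6.8838

Δx = (2 − 0.5)/4 = 0.375.
Right endpoints: 0.875, 1.25, 1.625, 2.
f(0.875) ≈ 2.3989, f(1.25) ≈ 3.4903, f(1.625) ≈ 5.0784, f(2) ≈ 7.3891.
Sum = Δx · [f(0.875) + f(1.25) + f(1.625) + f(2)].
Sum ≈ 6.8838.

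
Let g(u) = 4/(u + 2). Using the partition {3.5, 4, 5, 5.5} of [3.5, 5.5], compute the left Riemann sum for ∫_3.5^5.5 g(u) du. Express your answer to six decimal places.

Subinterval widths: 0.5, 1, 0.5.
Left endpoints: 3.5, 4, 5.
g(3.5) = 8/11, g(4) = 2/3, g(5) = 4/7.
Sum = Σ Δu_i · g(u_i).
Sum ≈ 1.316017.

1.316017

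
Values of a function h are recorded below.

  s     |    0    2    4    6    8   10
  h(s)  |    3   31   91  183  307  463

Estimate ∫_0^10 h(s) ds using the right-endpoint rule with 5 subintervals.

Δs = 2.
Sum = 2·[31 + 91 + 183 + 307 + 463] = 2150.

2150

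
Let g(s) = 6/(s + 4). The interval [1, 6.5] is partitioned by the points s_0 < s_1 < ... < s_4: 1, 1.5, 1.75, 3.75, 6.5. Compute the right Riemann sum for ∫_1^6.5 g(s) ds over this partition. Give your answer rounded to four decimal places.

3.9261

Subinterval widths: 0.5, 0.25, 2, 2.75.
Right endpoints: 1.5, 1.75, 3.75, 6.5.
g(1.5) = 12/11, g(1.75) = 24/23, g(3.75) = 24/31, g(6.5) = 4/7.
Sum = Σ Δs_i · g(s_i).
Sum ≈ 3.9261.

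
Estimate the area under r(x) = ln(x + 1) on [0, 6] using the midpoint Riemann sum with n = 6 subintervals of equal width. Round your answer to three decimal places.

7.655

Δx = (6 − 0)/6 = 1.
Midpoints: 0.5, 1.5, 2.5, 3.5, 4.5, 5.5.
r(0.5) ≈ 0.405, r(1.5) ≈ 0.916, r(2.5) ≈ 1.253, r(3.5) ≈ 1.504, r(4.5) ≈ 1.705, r(5.5) ≈ 1.872.
Sum = Δx · [r(0.5) + r(1.5) + r(2.5) + ...].
Sum ≈ 7.655.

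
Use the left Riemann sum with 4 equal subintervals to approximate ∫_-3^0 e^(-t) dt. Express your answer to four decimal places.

27.1290

Δt = (0 − (-3))/4 = 0.75.
Left endpoints: -3, -2.25, -1.5, -0.75.
f(-3) ≈ 20.0855, f(-2.25) ≈ 9.4877, f(-1.5) ≈ 4.4817, f(-0.75) ≈ 2.1170.
Sum = Δt · [f(-3) + f(-2.25) + f(-1.5) + f(-0.75)].
Sum ≈ 27.1290.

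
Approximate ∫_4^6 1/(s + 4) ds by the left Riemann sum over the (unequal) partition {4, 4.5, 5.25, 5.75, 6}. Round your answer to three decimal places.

0.230

Subinterval widths: 0.5, 0.75, 0.5, 0.25.
Left endpoints: 4, 4.5, 5.25, 5.75.
f(4) = 0.125, f(4.5) = 2/17, f(5.25) = 4/37, f(5.75) = 4/39.
Sum = Σ Δs_i · f(s_i).
Sum ≈ 0.230.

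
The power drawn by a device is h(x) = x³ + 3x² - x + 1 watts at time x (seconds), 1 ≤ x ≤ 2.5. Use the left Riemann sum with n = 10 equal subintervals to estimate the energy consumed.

20.89640625

Δx = (2.5 − 1)/10 = 0.15.
Left endpoints: 1, 1.15, 1.3, 1.45, 1.6, 1.75, 1.9, 2.05, 2.2, 2.35.
h(1) = 4, h(1.15) = 5.338375, h(1.3) = 6.967, h(1.45) = 8.906125, h(1.6) = 11.176, h(1.75) = 13.796875, h(1.9) = 16.789, h(2.05) = 20.172625, h(2.2) = 23.968, h(2.35) = 28.195375.
Sum = Δx · [h(1) + h(1.15) + h(1.3) + ...].
Sum = 20.89640625.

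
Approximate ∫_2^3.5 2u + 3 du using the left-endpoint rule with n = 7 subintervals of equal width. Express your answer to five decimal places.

12.42857

Δu = (3.5 − 2)/7 = 3/14.
Left endpoints: 2, 31/14, 17/7, 37/14, 20/7, 43/14, 23/7.
f(2) = 7, f(31/14) = 52/7, f(17/7) = 55/7, f(37/14) = 58/7, f(20/7) = 61/7, f(43/14) = 64/7, f(23/7) = 67/7.
Sum = Δu · [f(2) + f(31/14) + f(17/7) + ...].
Sum ≈ 12.42857.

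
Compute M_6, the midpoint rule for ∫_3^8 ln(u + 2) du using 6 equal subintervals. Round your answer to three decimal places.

9.982

Δu = (8 − 3)/6 = 5/6.
Midpoints: 41/12, 4.25, 61/12, 71/12, 6.75, 91/12.
f(41/12) ≈ 1.689, f(4.25) ≈ 1.833, f(61/12) ≈ 1.958, f(71/12) ≈ 2.069, f(6.75) ≈ 2.169, f(91/12) ≈ 2.260.
Sum = Δu · [f(41/12) + f(4.25) + f(61/12) + ...].
Sum ≈ 9.982.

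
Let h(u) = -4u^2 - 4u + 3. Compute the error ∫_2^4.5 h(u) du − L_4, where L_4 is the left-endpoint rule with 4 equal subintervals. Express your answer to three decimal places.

-22.786

Exact integral: ∫_2^4.5 h(u) du ≈ -135.83333.
L_4 = -113.046875.
Error ≈ -135.83333 − (-113.046875) ≈ -22.786.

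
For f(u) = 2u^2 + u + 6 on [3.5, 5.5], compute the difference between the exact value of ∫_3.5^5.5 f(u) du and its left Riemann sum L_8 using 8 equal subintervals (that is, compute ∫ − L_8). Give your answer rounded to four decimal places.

4.7083

Exact integral: ∫_3.5^5.5 f(u) du ≈ 103.333333.
L_8 = 98.625.
Error ≈ 103.333333 − 98.625 ≈ 4.7083.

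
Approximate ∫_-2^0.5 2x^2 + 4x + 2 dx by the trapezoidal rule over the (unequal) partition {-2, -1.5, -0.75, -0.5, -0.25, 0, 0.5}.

Subinterval widths: 0.5, 0.75, 0.25, 0.25, 0.25, 0.5.
f(-2) = 2, f(-1.5) = 0.5, f(-0.75) = 0.125, f(-0.5) = 0.5, f(-0.25) = 1.125, f(0) = 2, f(0.5) = 4.5.
On each subinterval the trapezoid contributes (Δx_i/2)·[f(x_{i-1}) + f(x_i)].
Sum = 3.15625.

3.15625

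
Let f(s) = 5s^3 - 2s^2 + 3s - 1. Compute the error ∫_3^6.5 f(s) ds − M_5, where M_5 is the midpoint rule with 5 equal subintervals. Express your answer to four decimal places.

9.8970

Exact integral: ∫_3^6.5 f(s) ds ≈ 2011.369792.
M_5 = 2001.4728125.
Error ≈ 2011.369792 − 2001.4728125 ≈ 9.8970.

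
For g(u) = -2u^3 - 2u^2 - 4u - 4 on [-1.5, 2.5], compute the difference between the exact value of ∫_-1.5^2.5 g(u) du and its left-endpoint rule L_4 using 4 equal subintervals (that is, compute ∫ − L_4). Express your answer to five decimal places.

Exact integral: ∫_-1.5^2.5 g(u) du ≈ -53.6666667.
L_4 = -26.
Error ≈ -53.6666667 − (-26) ≈ -27.66667.

-27.66667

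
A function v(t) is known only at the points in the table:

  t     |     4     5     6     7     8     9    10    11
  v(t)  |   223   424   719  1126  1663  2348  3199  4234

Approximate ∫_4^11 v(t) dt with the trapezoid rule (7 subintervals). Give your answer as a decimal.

Δt = 1.
T_7 = (1/2)·[223 + 2·424 + 2·719 + 2·1126 + 2·1663 + 2·2348 + 2·3199 + 4234] = 11707.5.

11707.5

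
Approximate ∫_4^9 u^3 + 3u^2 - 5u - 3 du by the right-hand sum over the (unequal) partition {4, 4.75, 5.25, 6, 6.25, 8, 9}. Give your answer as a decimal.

2590.921875

Subinterval widths: 0.75, 0.5, 0.75, 0.25, 1.75, 1.
Right endpoints: 4.75, 5.25, 6, 6.25, 8, 9.
f(4.75) = 148.109375, f(5.25) = 198.140625, f(6) = 291, f(6.25) = 327.078125, f(8) = 661, f(9) = 924.
Sum = Σ Δu_i · f(u_i).
Sum = 2590.921875.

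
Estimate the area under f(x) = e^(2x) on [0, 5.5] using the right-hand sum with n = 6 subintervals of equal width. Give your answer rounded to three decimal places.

65328.401

Δx = (5.5 − 0)/6 = 11/12.
Right endpoints: 11/12, 11/6, 2.75, 11/3, 55/12, 5.5.
f(11/12) ≈ 6.255, f(11/6) ≈ 39.121, f(2.75) ≈ 244.692, f(11/3) ≈ 1530.475, f(55/12) ≈ 9572.663, f(5.5) ≈ 59874.142.
Sum = Δx · [f(11/12) + f(11/6) + f(2.75) + ...].
Sum ≈ 65328.401.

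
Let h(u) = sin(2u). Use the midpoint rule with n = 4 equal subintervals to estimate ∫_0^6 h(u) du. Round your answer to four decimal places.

0.1174

Δu = (6 − 0)/4 = 1.5.
Midpoints: 0.75, 2.25, 3.75, 5.25.
h(0.75) ≈ 0.9975, h(2.25) ≈ -0.9775, h(3.75) ≈ 0.9380, h(5.25) ≈ -0.8797.
Sum = Δu · [h(0.75) + h(2.25) + h(3.75) + h(5.25)].
Sum ≈ 0.1174.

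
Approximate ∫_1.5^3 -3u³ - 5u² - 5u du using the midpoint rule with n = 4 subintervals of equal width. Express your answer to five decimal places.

-112.75928

Δu = (3 − 1.5)/4 = 0.375.
Midpoints: 1.6875, 2.0625, 2.4375, 2.8125.
f(1.6875) = -151929/4096, f(2.0625) = -237171/4096, f(2.4375) = -349557/4096, f(2.8125) = -492975/4096.
Sum = Δu · [f(1.6875) + f(2.0625) + f(2.4375) + f(2.8125)].
Sum ≈ -112.75928.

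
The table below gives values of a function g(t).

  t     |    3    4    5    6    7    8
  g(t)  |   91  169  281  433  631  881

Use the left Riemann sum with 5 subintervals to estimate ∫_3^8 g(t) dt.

1605

Δt = 1.
Sum = 1·[91 + 169 + 281 + 433 + 631] = 1605.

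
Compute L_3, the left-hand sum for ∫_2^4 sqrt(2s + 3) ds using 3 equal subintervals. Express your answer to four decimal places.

5.7611

Δs = (4 − 2)/3 = 2/3.
Left endpoints: 2, 8/3, 10/3.
f(2) ≈ 2.6458, f(8/3) ≈ 2.8868, f(10/3) ≈ 3.1091.
Sum = Δs · [f(2) + f(8/3) + f(10/3)].
Sum ≈ 5.7611.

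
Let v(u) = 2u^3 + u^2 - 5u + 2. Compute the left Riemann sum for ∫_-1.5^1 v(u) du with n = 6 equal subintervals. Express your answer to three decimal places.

Δu = (1 − (-1.5))/6 = 5/12.
Left endpoints: -1.5, -13/12, -2/3, -0.25, 1/6, 7/12.
v(-1.5) = 5, v(-13/12) = 5225/864, v(-2/3) = 140/27, v(-0.25) = 3.28125, v(1/6) = 65/54, v(7/12) = -155/864.
Sum = Δu · [v(-1.5) + v(-13/12) + v(-2/3) + ...].
Sum ≈ 8.558.

8.558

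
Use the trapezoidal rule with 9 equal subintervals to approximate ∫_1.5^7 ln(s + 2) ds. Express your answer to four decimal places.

Δs = (7 − 1.5)/9 = 11/18.
f(1.5) ≈ 1.2528, f(19/9) ≈ 1.4137, f(49/18) ≈ 1.5523, f(10/3) ≈ 1.6740, f(71/18) ≈ 1.7825, f(41/9) ≈ 1.8803, f(31/6) ≈ 1.9694, f(52/9) ≈ 2.0513, f(115/18) ≈ 2.1269, f(7) ≈ 2.1972.
T_9 = (Δs/2)·[f(s_0) + 2f(s_1) + ... + 2f(s_{8}) + f(s_9)].
Sum ≈ 9.8849.

9.8849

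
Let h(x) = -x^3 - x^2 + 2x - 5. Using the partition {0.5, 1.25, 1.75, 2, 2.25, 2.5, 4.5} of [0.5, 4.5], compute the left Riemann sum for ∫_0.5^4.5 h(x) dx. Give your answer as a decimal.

-60.0078125

Subinterval widths: 0.75, 0.5, 0.25, 0.25, 0.25, 2.
Left endpoints: 0.5, 1.25, 1.75, 2, 2.25, 2.5.
h(0.5) = -4.375, h(1.25) = -6.015625, h(1.75) = -9.921875, h(2) = -13, h(2.25) = -16.953125, h(2.5) = -21.875.
Sum = Σ Δx_i · h(x_i).
Sum = -60.0078125.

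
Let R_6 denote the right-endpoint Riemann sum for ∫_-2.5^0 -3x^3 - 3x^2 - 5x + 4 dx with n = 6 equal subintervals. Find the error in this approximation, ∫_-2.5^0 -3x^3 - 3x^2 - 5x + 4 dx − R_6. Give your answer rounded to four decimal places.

7.8668

Exact integral: ∫_-2.5^0 f(x) dx = 39.296875.
R_6 ≈ 31.430122.
Error ≈ 39.296875 − 31.430122 ≈ 7.8668.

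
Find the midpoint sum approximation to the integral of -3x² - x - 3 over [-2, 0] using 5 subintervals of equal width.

-11.92

Δx = (0 − (-2))/5 = 0.4.
Midpoints: -1.8, -1.4, -1, -0.6, -0.2.
f(-1.8) = -10.92, f(-1.4) = -7.48, f(-1) = -5, f(-0.6) = -3.48, f(-0.2) = -2.92.
Sum = Δx · [f(-1.8) + f(-1.4) + f(-1) + f(-0.6) + f(-0.2)].
Sum = -11.92.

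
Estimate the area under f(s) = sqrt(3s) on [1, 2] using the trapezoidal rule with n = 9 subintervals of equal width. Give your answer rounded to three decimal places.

Δs = (2 − 1)/9 = 1/9.
f(1) ≈ 1.732, f(10/9) ≈ 1.826, f(11/9) ≈ 1.915, f(4/3) ≈ 2.000, f(13/9) ≈ 2.082, f(14/9) ≈ 2.160, f(5/3) ≈ 2.236, f(16/9) ≈ 2.309, f(17/9) ≈ 2.380, f(2) ≈ 2.449.
T_9 = (Δs/2)·[f(s_0) + 2f(s_1) + ... + 2f(s_{8}) + f(s_9)].
Sum ≈ 2.111.

2.111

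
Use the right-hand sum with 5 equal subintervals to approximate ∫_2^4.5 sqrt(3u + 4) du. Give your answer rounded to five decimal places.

9.49395

Δu = (4.5 − 2)/5 = 0.5.
Right endpoints: 2.5, 3, 3.5, 4, 4.5.
f(2.5) ≈ 3.39116, f(3) ≈ 3.60555, f(3.5) ≈ 3.80789, f(4) ≈ 4.00000, f(4.5) ≈ 4.18330.
Sum = Δu · [f(2.5) + f(3) + f(3.5) + f(4) + f(4.5)].
Sum ≈ 9.49395.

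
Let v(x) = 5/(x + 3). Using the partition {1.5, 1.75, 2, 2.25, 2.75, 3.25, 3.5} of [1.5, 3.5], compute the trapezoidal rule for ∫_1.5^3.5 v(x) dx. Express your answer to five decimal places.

Subinterval widths: 0.25, 0.25, 0.25, 0.5, 0.5, 0.25.
v(1.5) = 10/9, v(1.75) = 20/19, v(2) = 1, v(2.25) = 20/21, v(2.75) = 20/23, v(3.25) = 0.8, v(3.5) = 10/13.
On each subinterval the trapezoid contributes (Δx_i/2)·[v(x_{i-1}) + v(x_i)].
Sum ≈ 1.84013.

1.84013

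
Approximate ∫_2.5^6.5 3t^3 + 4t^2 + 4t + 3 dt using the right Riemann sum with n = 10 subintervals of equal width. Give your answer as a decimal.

Δt = (6.5 − 2.5)/10 = 0.4.
Right endpoints: 2.9, 3.3, 3.7, 4.1, 4.5, 4.9, 5.3, 5.7, 6.1, 6.5.
f(2.9) = 121.407, f(3.3) = 167.571, f(3.7) = 224.519, f(4.1) = 293.403, f(4.5) = 375.375, f(4.9) = 471.587, f(5.3) = 583.191, f(5.7) = 711.339, f(6.1) = 857.183, f(6.5) = 1021.875.
Sum = Δt · [f(2.9) + f(3.3) + f(3.7) + ...].
Sum = 1930.98.

1930.98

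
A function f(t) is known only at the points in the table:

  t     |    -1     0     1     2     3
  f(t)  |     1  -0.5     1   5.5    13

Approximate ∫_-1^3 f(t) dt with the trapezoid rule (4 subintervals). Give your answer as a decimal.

Δt = 1.
T_4 = (1/2)·[1 + 2·(-0.5) + 2·1 + 2·5.5 + 13] = 13.

13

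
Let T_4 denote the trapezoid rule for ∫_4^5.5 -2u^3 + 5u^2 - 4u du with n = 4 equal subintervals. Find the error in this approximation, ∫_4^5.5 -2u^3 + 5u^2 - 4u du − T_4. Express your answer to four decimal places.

0.8262

Exact integral: ∫_4^5.5 f(u) du = -187.40625.
T_4 ≈ -188.232422.
Error ≈ -187.40625 − (-188.232422) ≈ 0.8262.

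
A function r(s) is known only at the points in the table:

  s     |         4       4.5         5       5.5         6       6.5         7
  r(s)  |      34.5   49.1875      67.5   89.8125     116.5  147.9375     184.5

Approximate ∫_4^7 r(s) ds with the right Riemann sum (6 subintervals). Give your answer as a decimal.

Δs = 0.5.
Sum = 0.5·[49.1875 + 67.5 + 89.8125 + 116.5 + 147.9375 + 184.5] = 327.71875.

327.71875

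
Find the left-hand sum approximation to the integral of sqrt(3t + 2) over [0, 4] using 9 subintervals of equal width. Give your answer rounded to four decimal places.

10.4842

Δt = (4 − 0)/9 = 4/9.
Left endpoints: 0, 4/9, 8/9, 4/3, 16/9, 20/9, 8/3, 28/9, 32/9.
f(0) ≈ 1.4142, f(4/9) ≈ 1.8257, f(8/9) ≈ 2.1602, f(4/3) ≈ 2.4495, f(16/9) ≈ 2.7080, f(20/9) ≈ 2.9439, f(8/3) ≈ 3.1623, f(28/9) ≈ 3.3665, f(32/9) ≈ 3.5590.
Sum = Δt · [f(0) + f(4/9) + f(8/9) + ...].
Sum ≈ 10.4842.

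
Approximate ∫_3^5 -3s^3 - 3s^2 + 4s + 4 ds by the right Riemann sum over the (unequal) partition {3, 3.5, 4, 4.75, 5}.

-564.83984375

Subinterval widths: 0.5, 0.5, 0.75, 0.25.
Right endpoints: 3.5, 4, 4.75, 5.
f(3.5) = -147.375, f(4) = -220, f(4.75) = -366.203125, f(5) = -426.
Sum = Σ Δs_i · f(s_i).
Sum = -564.83984375.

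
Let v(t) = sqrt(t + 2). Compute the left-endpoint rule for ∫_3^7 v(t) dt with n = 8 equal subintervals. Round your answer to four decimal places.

Δt = (7 − 3)/8 = 0.5.
Left endpoints: 3, 3.5, 4, 4.5, 5, 5.5, 6, 6.5.
v(3) ≈ 2.2361, v(3.5) ≈ 2.3452, v(4) ≈ 2.4495, v(4.5) ≈ 2.5495, v(5) ≈ 2.6458, v(5.5) ≈ 2.7386, v(6) ≈ 2.8284, v(6.5) ≈ 2.9155.
Sum = Δt · [v(3) + v(3.5) + v(4) + ...].
Sum ≈ 10.3543.

10.3543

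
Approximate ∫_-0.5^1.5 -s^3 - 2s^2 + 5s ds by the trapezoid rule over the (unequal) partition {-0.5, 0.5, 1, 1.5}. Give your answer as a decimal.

0.875

Subinterval widths: 1, 0.5, 0.5.
f(-0.5) = -2.875, f(0.5) = 1.875, f(1) = 2, f(1.5) = -0.375.
On each subinterval the trapezoid contributes (Δs_i/2)·[f(s_{i-1}) + f(s_i)].
Sum = 0.875.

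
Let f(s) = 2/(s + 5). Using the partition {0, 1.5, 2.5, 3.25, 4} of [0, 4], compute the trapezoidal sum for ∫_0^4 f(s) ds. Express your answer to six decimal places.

Subinterval widths: 1.5, 1, 0.75, 0.75.
f(0) = 0.4, f(1.5) = 4/13, f(2.5) = 4/15, f(3.25) = 8/33, f(4) = 2/9.
On each subinterval the trapezoid contributes (Δs_i/2)·[f(s_{i-1}) + f(s_i)].
Sum ≈ 1.183100.

1.183100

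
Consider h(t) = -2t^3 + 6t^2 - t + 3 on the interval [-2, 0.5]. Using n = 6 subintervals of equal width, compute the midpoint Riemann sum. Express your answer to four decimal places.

Δt = (0.5 − (-2))/6 = 5/12.
Midpoints: -43/24, -1.375, -23/24, -13/24, -0.125, 7/24.
h(-43/24) = 245755/6912, h(-1.375) = 20.91796875, h(-23/24) = 77615/6912, h(-13/24) = 38845/6912, h(-0.125) = 3.22265625, h(7/24) = 21905/6912.
Sum = Δt · [h(-43/24) + h(-1.375) + h(-23/24) + ...].
Sum ≈ 33.2140.

33.2140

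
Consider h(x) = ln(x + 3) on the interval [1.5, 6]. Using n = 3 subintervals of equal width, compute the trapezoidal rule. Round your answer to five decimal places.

8.48597

Δx = (6 − 1.5)/3 = 1.5.
h(1.5) ≈ 1.50408, h(3) ≈ 1.79176, h(4.5) ≈ 2.01490, h(6) ≈ 2.19722.
T_3 = (Δx/2)·[h(x_0) + 2h(x_1) + 2h(x_2) + h(x_3)].
Sum ≈ 8.48597.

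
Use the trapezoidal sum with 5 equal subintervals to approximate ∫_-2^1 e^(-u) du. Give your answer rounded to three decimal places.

7.231

Δu = (1 − (-2))/5 = 0.6.
f(-2) ≈ 7.389, f(-1.4) ≈ 4.055, f(-0.8) ≈ 2.226, f(-0.2) ≈ 1.221, f(0.4) ≈ 0.670, f(1) ≈ 0.368.
T_5 = (Δu/2)·[f(u_0) + 2f(u_1) + ... + 2f(u_{4}) + f(u_5)].
Sum ≈ 7.231.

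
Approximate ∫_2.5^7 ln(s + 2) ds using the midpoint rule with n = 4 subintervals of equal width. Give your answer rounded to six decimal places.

8.512496

Δs = (7 − 2.5)/4 = 1.125.
Midpoints: 3.0625, 4.1875, 5.3125, 6.4375.
f(3.0625) ≈ 1.621860, f(4.1875) ≈ 1.822531, f(5.3125) ≈ 1.989585, f(6.4375) ≈ 2.132686.
Sum = Δs · [f(3.0625) + f(4.1875) + f(5.3125) + f(6.4375)].
Sum ≈ 8.512496.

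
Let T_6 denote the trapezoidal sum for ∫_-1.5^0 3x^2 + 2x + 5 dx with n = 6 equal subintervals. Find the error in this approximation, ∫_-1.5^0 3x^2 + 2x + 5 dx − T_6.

-0.046875

Exact integral: ∫_-1.5^0 f(x) dx = 8.625.
T_6 = 8.671875.
Error = 8.625 − 8.671875 = -0.046875.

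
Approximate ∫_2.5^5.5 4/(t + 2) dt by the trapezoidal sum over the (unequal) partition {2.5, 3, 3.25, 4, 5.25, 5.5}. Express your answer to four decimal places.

Subinterval widths: 0.5, 0.25, 0.75, 1.25, 0.25.
f(2.5) = 8/9, f(3) = 0.8, f(3.25) = 16/21, f(4) = 2/3, f(5.25) = 16/29, f(5.5) = 8/15.
On each subinterval the trapezoid contributes (Δt_i/2)·[f(t_{i-1}) + f(t_i)].
Sum ≈ 2.0503.

2.0503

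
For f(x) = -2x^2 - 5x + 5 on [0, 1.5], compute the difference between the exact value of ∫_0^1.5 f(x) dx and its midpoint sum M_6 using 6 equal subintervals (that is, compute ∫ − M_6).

Exact integral: ∫_0^1.5 f(x) dx = -0.375.
M_6 = -0.359375.
Error = -0.375 − (-0.359375) = -0.015625.

-0.015625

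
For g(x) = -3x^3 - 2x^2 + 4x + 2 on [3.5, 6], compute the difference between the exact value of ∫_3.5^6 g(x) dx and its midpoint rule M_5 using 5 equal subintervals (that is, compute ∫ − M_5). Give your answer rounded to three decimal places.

Exact integral: ∫_3.5^6 g(x) dx ≈ -922.36979.
M_5 = -920.0390625.
Error ≈ -922.36979 − (-920.0390625) ≈ -2.331.

-2.331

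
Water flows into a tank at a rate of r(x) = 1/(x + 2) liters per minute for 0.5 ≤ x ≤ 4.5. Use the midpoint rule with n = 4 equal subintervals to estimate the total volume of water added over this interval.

Δx = (4.5 − 0.5)/4 = 1.
Midpoints: 1, 2, 3, 4.
r(1) = 1/3, r(2) = 0.25, r(3) = 0.2, r(4) = 1/6.
Sum = Δx · [r(1) + r(2) + r(3) + r(4)].
Sum = 0.95.

0.95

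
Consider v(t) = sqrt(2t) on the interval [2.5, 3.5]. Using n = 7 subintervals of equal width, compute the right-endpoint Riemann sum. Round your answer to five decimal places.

2.47579

Δt = (3.5 − 2.5)/7 = 1/7.
Right endpoints: 37/14, 39/14, 41/14, 43/14, 45/14, 47/14, 3.5.
v(37/14) ≈ 2.29907, v(39/14) ≈ 2.36039, v(41/14) ≈ 2.42015, v(43/14) ≈ 2.47848, v(45/14) ≈ 2.53546, v(47/14) ≈ 2.59119, v(3.5) ≈ 2.64575.
Sum = Δt · [v(37/14) + v(39/14) + v(41/14) + ...].
Sum ≈ 2.47579.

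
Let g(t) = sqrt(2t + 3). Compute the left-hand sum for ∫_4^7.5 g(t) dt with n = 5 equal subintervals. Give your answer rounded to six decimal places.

12.968096

Δt = (7.5 − 4)/5 = 0.7.
Left endpoints: 4, 4.7, 5.4, 6.1, 6.8.
g(4) ≈ 3.316625, g(4.7) ≈ 3.521363, g(5.4) ≈ 3.714835, g(6.1) ≈ 3.898718, g(6.8) ≈ 4.074310.
Sum = Δt · [g(4) + g(4.7) + g(5.4) + g(6.1) + g(6.8)].
Sum ≈ 12.968096.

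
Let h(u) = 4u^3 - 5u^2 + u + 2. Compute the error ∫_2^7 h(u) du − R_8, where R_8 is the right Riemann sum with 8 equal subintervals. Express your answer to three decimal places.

Exact integral: ∫_2^7 h(u) du ≈ 1859.16667.
R_8 = 2225.1171875.
Error ≈ 1859.16667 − 2225.1171875 ≈ -365.951.

-365.951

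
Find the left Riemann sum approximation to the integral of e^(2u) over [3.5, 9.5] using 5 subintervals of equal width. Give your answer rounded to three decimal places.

Δu = (9.5 − 3.5)/5 = 1.2.
Left endpoints: 3.5, 4.7, 5.9, 7.1, 8.3.
f(3.5) ≈ 1096.633, f(4.7) ≈ 12088.381, f(5.9) ≈ 133252.353, f(7.1) ≈ 1468864.190, f(8.3) ≈ 16191549.042.
Sum = Δu · [f(3.5) + f(4.7) + f(5.9) + f(7.1) + f(8.3)].
Sum ≈ 21368220.718.

21368220.718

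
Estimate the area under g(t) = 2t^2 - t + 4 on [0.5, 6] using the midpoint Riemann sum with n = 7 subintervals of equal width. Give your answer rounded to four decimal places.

147.4758

Δt = (6 − 0.5)/7 = 11/14.
Midpoints: 25/28, 47/28, 69/28, 3.25, 113/28, 135/28, 157/28.
g(25/28) = 1843/392, g(47/28) = 3119/392, g(69/28) = 5363/392, g(3.25) = 21.875, g(113/28) = 12755/392, g(135/28) = 17903/392, g(157/28) = 24019/392.
Sum = Δt · [g(25/28) + g(47/28) + g(69/28) + ...].
Sum ≈ 147.4758.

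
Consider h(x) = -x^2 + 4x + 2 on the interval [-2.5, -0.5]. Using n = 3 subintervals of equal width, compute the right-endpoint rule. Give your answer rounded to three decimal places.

Δx = (-0.5 − (-2.5))/3 = 2/3.
Right endpoints: -11/6, -7/6, -0.5.
h(-11/6) = -313/36, h(-7/6) = -145/36, h(-0.5) = -0.25.
Sum = Δx · [h(-11/6) + h(-7/6) + h(-0.5)].
Sum ≈ -8.648.

-8.648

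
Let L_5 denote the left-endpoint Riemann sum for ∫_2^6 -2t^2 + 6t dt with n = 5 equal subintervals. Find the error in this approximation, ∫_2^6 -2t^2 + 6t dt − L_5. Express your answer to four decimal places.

Exact integral: ∫_2^6 f(t) dt ≈ -42.666667.
L_5 = -27.52.
Error ≈ -42.666667 − (-27.52) ≈ -15.1467.

-15.1467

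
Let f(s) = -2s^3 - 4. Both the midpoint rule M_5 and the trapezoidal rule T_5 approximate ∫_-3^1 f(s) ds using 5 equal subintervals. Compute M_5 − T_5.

-3.84

M_5 = 22.72.
T_5 = 26.56.
M_5 − T_5 = -3.84.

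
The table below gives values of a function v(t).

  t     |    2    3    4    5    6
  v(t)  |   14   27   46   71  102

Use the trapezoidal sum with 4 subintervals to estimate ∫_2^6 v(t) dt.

Δt = 1.
T_4 = (1/2)·[14 + 2·27 + 2·46 + 2·71 + 102] = 202.

202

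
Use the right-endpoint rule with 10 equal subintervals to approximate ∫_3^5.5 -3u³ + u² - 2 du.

-634.66796875

Δu = (5.5 − 3)/10 = 0.25.
Right endpoints: 3.25, 3.5, 3.75, 4, 4.25, 4.5, 4.75, 5, 5.25, 5.5.
f(3.25) = -94.421875, f(3.5) = -118.375, f(3.75) = -146.140625, f(4) = -178, f(4.25) = -214.234375, f(4.5) = -255.125, f(4.75) = -300.953125, f(5) = -352, f(5.25) = -408.546875, f(5.5) = -470.875.
Sum = Δu · [f(3.25) + f(3.5) + f(3.75) + ...].
Sum = -634.66796875.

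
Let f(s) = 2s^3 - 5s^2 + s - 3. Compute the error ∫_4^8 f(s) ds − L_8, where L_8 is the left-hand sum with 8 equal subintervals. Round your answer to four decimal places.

Exact integral: ∫_4^8 f(s) ds ≈ 1185.333333.
L_8 = 1025.5.
Error ≈ 1185.333333 − 1025.5 ≈ 159.8333.

159.8333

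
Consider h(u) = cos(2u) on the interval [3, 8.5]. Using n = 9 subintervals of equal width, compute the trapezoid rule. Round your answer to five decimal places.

Δu = (8.5 − 3)/9 = 11/18.
h(3) ≈ 0.96017, h(65/18) ≈ 0.59057, h(38/9) ≈ -0.55675, h(29/6) ≈ -0.97089, h(49/9) ≈ -0.10648, h(109/18) ≈ 0.89815, h(20/3) ≈ 0.72002, h(131/18) ≈ -0.40629, h(71/9) ≈ -0.99756, h(8.5) ≈ -0.27516.
T_9 = (Δu/2)·[h(u_0) + 2h(u_1) + ... + 2h(u_{8}) + h(u_9)].
Sum ≈ -0.29745.

-0.29745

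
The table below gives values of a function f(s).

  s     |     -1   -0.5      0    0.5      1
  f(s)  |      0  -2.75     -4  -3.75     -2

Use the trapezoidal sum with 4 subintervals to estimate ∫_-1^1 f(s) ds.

Δs = 0.5.
T_4 = (0.5/2)·[0 + 2·(-2.75) + 2·(-4) + 2·(-3.75) + (-2)] = -5.75.

-5.75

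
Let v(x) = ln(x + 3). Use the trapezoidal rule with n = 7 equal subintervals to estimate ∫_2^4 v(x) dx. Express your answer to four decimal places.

3.5738

Δx = (4 − 2)/7 = 2/7.
v(2) ≈ 1.6094, v(16/7) ≈ 1.6650, v(18/7) ≈ 1.7177, v(20/7) ≈ 1.7677, v(22/7) ≈ 1.8153, v(24/7) ≈ 1.8608, v(26/7) ≈ 1.9042, v(4) ≈ 1.9459.
T_7 = (Δx/2)·[v(x_0) + 2v(x_1) + ... + 2v(x_{6}) + v(x_7)].
Sum ≈ 3.5738.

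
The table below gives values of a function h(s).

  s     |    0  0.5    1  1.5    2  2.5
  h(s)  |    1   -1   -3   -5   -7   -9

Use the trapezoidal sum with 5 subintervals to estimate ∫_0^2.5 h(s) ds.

Δs = 0.5.
T_5 = (0.5/2)·[1 + 2·(-1) + 2·(-3) + 2·(-5) + 2·(-7) + (-9)] = -10.

-10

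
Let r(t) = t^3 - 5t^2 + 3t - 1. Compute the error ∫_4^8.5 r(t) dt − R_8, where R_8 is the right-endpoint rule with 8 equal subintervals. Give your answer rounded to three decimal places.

-82.681

Exact integral: ∫_4^8.5 r(t) dt = 404.015625.
R_8 ≈ 486.69653.
Error ≈ 404.015625 − 486.69653 ≈ -82.681.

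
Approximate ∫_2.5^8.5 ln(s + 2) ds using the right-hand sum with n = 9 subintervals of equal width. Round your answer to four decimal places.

12.1988

Δs = (8.5 − 2.5)/9 = 2/3.
Right endpoints: 19/6, 23/6, 4.5, 31/6, 35/6, 6.5, 43/6, 47/6, 8.5.
f(19/6) ≈ 1.6422, f(23/6) ≈ 1.7636, f(4.5) ≈ 1.8718, f(31/6) ≈ 1.9694, f(35/6) ≈ 2.0584, f(6.5) ≈ 2.1401, f(43/6) ≈ 2.2156, f(47/6) ≈ 2.2858, f(8.5) ≈ 2.3514.
Sum = Δs · [f(19/6) + f(23/6) + f(4.5) + ...].
Sum ≈ 12.1988.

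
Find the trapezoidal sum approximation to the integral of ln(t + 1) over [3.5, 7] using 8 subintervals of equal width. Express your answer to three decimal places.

6.366

Δt = (7 − 3.5)/8 = 0.4375.
f(3.5) ≈ 1.504, f(3.9375) ≈ 1.597, f(4.375) ≈ 1.682, f(4.8125) ≈ 1.760, f(5.25) ≈ 1.833, f(5.6875) ≈ 1.900, f(6.125) ≈ 1.964, f(6.5625) ≈ 2.023, f(7) ≈ 2.079.
T_8 = (Δt/2)·[f(t_0) + 2f(t_1) + ... + 2f(t_{7}) + f(t_8)].
Sum ≈ 6.366.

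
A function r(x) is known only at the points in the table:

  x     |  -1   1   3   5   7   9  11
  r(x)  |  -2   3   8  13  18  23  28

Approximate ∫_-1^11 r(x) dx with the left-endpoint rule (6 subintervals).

Δx = 2.
Sum = 2·[(-2) + 3 + 8 + 13 + 18 + 23] = 126.

126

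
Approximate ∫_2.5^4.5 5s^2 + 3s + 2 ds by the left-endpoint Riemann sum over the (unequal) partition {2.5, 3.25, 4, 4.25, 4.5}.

128.75

Subinterval widths: 0.75, 0.75, 0.25, 0.25.
Left endpoints: 2.5, 3.25, 4, 4.25.
f(2.5) = 40.75, f(3.25) = 64.5625, f(4) = 94, f(4.25) = 105.0625.
Sum = Σ Δs_i · f(s_i).
Sum = 128.75.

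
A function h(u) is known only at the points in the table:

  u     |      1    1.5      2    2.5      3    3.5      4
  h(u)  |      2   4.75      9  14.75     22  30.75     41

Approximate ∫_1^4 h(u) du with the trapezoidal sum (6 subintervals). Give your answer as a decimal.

51.375

Δu = 0.5.
T_6 = (0.5/2)·[2 + 2·4.75 + 2·9 + 2·14.75 + 2·22 + 2·30.75 + 41] = 51.375.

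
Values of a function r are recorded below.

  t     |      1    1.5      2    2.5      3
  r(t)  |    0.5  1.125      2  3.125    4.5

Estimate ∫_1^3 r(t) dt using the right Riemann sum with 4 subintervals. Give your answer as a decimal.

5.375

Δt = 0.5.
Sum = 0.5·[1.125 + 2 + 3.125 + 4.5] = 5.375.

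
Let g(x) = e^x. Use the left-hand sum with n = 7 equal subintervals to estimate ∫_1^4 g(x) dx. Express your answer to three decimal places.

Δx = (4 − 1)/7 = 3/7.
Left endpoints: 1, 10/7, 13/7, 16/7, 19/7, 22/7, 25/7.
g(1) ≈ 2.718, g(10/7) ≈ 4.173, g(13/7) ≈ 6.405, g(16/7) ≈ 9.833, g(19/7) ≈ 15.094, g(22/7) ≈ 23.170, g(25/7) ≈ 35.567.
Sum = Δx · [g(1) + g(10/7) + g(13/7) + ...].
Sum ≈ 41.554.

41.554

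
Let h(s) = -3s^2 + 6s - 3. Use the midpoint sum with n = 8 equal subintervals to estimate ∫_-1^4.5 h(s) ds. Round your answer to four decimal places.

Δs = (4.5 − (-1))/8 = 0.6875.
Midpoints: -0.65625, 0.03125, 0.71875, 1.40625, 2.09375, 2.78125, 3.46875, 4.15625.
h(-0.65625) = -8427/1024, h(0.03125) = -2883/1024, h(0.71875) = -243/1024, h(1.40625) = -507/1024, h(2.09375) = -3675/1024, h(2.78125) = -9747/1024, h(3.46875) = -18723/1024, h(4.15625) = -30603/1024.
Sum = Δs · [h(-0.65625) + h(0.03125) + h(0.71875) + ...].
Sum ≈ -50.2251.

-50.2251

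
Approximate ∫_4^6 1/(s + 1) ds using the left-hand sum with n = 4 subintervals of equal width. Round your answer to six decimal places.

Δs = (6 − 4)/4 = 0.5.
Left endpoints: 4, 4.5, 5, 5.5.
f(4) = 0.2, f(4.5) = 2/11, f(5) = 1/6, f(5.5) = 2/13.
Sum = Δs · [f(4) + f(4.5) + f(5) + f(5.5)].
Sum ≈ 0.351166.

0.351166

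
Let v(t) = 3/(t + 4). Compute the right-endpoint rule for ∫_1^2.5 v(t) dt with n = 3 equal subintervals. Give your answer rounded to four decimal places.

Δt = (2.5 − 1)/3 = 0.5.
Right endpoints: 1.5, 2, 2.5.
v(1.5) = 6/11, v(2) = 0.5, v(2.5) = 6/13.
Sum = Δt · [v(1.5) + v(2) + v(2.5)].
Sum ≈ 0.7535.

0.7535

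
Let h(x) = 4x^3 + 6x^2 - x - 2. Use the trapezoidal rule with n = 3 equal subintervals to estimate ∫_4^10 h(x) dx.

Δx = (10 − 4)/3 = 2.
h(4) = 346, h(6) = 1072, h(8) = 2422, h(10) = 4588.
T_3 = (Δx/2)·[h(x_0) + 2h(x_1) + 2h(x_2) + h(x_3)].
Sum = 11922.

11922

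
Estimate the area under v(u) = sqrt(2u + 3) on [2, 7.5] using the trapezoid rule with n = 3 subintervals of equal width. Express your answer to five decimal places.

Δu = (7.5 − 2)/3 = 11/6.
v(2) ≈ 2.64575, v(23/6) ≈ 3.26599, v(17/3) ≈ 3.78594, v(7.5) ≈ 4.24264.
T_3 = (Δu/2)·[v(u_0) + 2v(u_1) + 2v(u_2) + v(u_3)].
Sum ≈ 19.24289.

19.24289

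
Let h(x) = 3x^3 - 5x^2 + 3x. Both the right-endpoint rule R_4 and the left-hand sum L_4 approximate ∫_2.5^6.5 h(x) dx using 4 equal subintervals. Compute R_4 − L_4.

609

R_4 = 1260.
L_4 = 651.
R_4 − L_4 = 609.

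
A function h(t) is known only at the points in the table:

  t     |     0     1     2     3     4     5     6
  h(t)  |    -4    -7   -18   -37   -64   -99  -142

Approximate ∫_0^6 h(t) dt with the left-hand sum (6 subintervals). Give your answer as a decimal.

-229

Δt = 1.
Sum = 1·[(-4) + (-7) + (-18) + (-37) + (-64) + (-99)] = -229.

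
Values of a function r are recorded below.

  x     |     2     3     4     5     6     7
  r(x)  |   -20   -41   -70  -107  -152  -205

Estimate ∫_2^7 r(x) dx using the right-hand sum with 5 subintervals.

Δx = 1.
Sum = 1·[(-41) + (-70) + (-107) + (-152) + (-205)] = -575.

-575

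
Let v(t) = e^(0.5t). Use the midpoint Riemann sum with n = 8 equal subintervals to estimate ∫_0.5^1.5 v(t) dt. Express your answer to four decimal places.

1.6657

Δt = (1.5 − 0.5)/8 = 0.125.
Midpoints: 0.5625, 0.6875, 0.8125, 0.9375, 1.0625, 1.1875, 1.3125, 1.4375.
v(0.5625) ≈ 1.3248, v(0.6875) ≈ 1.4102, v(0.8125) ≈ 1.5012, v(0.9375) ≈ 1.5980, v(1.0625) ≈ 1.7011, v(1.1875) ≈ 1.8108, v(1.3125) ≈ 1.9276, v(1.4375) ≈ 2.0519.
Sum = Δt · [v(0.5625) + v(0.6875) + v(0.8125) + ...].
Sum ≈ 1.6657.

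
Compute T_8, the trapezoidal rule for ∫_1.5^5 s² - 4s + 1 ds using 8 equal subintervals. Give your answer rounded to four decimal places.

Δs = (5 − 1.5)/8 = 0.4375.
f(1.5) = -2.75, f(1.9375) = -2.99609375, f(2.375) = -2.859375, f(2.8125) = -2.33984375, f(3.25) = -1.4375, f(3.6875) = -0.15234375, f(4.125) = 1.515625, f(4.5625) = 3.56640625, f(5) = 6.
T_8 = (Δs/2)·[f(s_0) + 2f(s_1) + ... + 2f(s_{7}) + f(s_8)].
Sum ≈ -1.3467.

-1.3467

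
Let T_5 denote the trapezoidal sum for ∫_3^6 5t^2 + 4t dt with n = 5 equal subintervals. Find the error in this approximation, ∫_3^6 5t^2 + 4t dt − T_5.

Exact integral: ∫_3^6 f(t) dt = 369.
T_5 = 369.9.
Error = 369 − 369.9 = -0.9.

-0.9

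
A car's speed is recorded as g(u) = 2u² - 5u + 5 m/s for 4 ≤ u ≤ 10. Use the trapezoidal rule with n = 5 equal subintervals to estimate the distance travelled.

Δu = (10 − 4)/5 = 1.2.
g(4) = 17, g(5.2) = 33.08, g(6.4) = 54.92, g(7.6) = 82.52, g(8.8) = 115.88, g(10) = 155.
T_5 = (Δu/2)·[g(u_0) + 2g(u_1) + ... + 2g(u_{4}) + g(u_5)].
Sum = 446.88.

446.88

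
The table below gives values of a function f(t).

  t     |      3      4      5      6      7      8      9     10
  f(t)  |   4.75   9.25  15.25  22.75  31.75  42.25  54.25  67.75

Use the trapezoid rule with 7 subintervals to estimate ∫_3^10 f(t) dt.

Δt = 1.
T_7 = (1/2)·[4.75 + 2·9.25 + 2·15.25 + 2·22.75 + 2·31.75 + 2·42.25 + 2·54.25 + 67.75] = 211.75.

211.75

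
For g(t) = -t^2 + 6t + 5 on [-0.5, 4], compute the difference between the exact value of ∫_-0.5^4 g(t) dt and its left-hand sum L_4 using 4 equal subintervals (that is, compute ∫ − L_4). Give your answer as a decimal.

7.27734375

Exact integral: ∫_-0.5^4 g(t) dt = 48.375.
L_4 = 41.09765625.
Error = 48.375 − 41.09765625 = 7.27734375.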